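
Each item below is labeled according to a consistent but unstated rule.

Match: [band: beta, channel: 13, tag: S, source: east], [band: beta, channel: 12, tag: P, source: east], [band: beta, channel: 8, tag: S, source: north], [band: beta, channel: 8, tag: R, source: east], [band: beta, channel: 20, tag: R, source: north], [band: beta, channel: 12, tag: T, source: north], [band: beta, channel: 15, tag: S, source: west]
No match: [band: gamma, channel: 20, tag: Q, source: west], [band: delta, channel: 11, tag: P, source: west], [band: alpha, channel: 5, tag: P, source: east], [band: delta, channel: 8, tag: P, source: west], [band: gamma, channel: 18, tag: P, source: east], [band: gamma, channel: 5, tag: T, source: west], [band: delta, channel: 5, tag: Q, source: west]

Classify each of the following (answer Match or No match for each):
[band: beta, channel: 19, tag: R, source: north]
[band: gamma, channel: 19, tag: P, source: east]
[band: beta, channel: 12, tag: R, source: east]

The simplest hypothesis consistent with all the labels is: band is beta.
[band: beta, channel: 19, tag: R, source: north] — band is beta, hence Match.
[band: gamma, channel: 19, tag: P, source: east] — band is gamma, hence No match.
[band: beta, channel: 12, tag: R, source: east] — band is beta, hence Match.

Match, No match, Match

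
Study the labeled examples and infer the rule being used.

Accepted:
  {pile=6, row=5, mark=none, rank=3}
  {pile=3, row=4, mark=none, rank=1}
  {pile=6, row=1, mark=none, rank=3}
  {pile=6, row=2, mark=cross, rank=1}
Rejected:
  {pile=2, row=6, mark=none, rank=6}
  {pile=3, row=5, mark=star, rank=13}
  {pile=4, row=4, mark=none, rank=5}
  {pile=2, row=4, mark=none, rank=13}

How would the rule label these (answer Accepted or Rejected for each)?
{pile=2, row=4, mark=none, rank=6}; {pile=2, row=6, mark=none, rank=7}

One predicate separates the groups cleanly: rank ≤ 3.
{pile=2, row=4, mark=none, rank=6}: rank = 6 — does not fit, so Rejected.
{pile=2, row=6, mark=none, rank=7}: rank = 7 — does not fit, so Rejected.

Rejected, Rejected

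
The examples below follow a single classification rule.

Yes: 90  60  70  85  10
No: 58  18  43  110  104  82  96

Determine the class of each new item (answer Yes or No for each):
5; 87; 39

Yes, No, No

One predicate separates the groups cleanly: multiple of 5 AND at most 90.
5 — 5 = 5·1, 5 ≤ 90, hence Yes.
87 — 87 = 5·17 + 2, 87 ≤ 90, hence No.
39 — 39 = 5·7 + 4, 39 ≤ 90, hence No.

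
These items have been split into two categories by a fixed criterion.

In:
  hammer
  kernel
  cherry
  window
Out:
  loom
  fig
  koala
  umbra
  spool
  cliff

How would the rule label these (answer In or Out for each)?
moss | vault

The pattern is that an item is 'In' exactly when: length 6.
moss: length 4, does not fit → Out. vault: length 5, does not fit → Out.

Out, Out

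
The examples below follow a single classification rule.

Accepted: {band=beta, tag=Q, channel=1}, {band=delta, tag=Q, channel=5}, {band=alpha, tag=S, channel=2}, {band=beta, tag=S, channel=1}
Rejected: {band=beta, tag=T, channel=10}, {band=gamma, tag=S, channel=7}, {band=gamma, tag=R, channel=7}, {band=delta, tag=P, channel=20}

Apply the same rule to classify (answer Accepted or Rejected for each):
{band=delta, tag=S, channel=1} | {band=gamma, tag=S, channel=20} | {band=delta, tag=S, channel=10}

Accepted, Rejected, Rejected

The common property of the 'Accepted' items is: channel ≤ 5. No 'Rejected' item has it.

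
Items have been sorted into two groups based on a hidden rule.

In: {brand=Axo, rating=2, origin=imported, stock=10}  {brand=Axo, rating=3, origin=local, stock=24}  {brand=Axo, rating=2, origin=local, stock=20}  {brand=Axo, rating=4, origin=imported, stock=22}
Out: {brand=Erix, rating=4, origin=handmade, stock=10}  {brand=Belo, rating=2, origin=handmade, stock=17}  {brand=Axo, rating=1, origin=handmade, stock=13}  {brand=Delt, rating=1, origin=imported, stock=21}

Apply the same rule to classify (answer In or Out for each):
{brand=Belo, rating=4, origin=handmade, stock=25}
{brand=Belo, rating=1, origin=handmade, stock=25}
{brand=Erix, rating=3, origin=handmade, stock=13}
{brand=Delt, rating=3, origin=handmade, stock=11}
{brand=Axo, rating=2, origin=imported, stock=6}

The distinguishing property — brand is Axo AND rating ≥ 2 — holds for all the 'In' cases and none of the 'Out' cases.
{brand=Belo, rating=4, origin=handmade, stock=25}: brand is Belo, rating = 4, does not pass → Out. {brand=Belo, rating=1, origin=handmade, stock=25}: brand is Belo, rating = 1, does not pass → Out. {brand=Erix, rating=3, origin=handmade, stock=13}: brand is Erix, rating = 3, does not pass → Out. {brand=Delt, rating=3, origin=handmade, stock=11}: brand is Delt, rating = 3, does not pass → Out. {brand=Axo, rating=2, origin=imported, stock=6}: brand is Axo, rating = 2, satisfies this → In.

Out, Out, Out, Out, In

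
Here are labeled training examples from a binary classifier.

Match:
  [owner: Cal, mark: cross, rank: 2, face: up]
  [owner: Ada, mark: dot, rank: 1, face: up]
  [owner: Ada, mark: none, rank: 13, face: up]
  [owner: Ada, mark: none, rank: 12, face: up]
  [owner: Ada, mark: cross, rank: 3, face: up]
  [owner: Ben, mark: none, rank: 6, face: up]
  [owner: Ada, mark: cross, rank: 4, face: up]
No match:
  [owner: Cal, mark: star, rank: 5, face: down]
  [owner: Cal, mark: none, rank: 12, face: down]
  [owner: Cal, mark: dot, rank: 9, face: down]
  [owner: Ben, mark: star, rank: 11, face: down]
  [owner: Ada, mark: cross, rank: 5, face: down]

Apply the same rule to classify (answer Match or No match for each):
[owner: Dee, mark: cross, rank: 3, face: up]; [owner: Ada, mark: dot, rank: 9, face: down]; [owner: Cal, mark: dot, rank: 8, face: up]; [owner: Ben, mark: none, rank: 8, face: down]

Match, No match, Match, No match

Checking candidate rules against both groups, what survives is: face is up.
Match: [owner: Dee, mark: cross, rank: 3, face: up], since face is up. No match: [owner: Ada, mark: dot, rank: 9, face: down], since face is down. Match: [owner: Cal, mark: dot, rank: 8, face: up], since face is up. No match: [owner: Ben, mark: none, rank: 8, face: down], since face is down.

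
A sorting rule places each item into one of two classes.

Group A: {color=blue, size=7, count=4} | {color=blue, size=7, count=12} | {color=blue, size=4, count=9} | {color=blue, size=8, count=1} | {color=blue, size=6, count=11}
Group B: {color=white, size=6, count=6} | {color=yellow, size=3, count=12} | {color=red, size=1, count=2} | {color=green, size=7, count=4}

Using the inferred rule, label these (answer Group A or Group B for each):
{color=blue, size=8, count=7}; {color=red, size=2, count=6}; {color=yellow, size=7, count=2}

Group A, Group B, Group B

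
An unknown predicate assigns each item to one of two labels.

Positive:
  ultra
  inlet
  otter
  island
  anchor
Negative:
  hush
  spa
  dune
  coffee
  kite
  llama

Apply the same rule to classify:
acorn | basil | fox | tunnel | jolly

Positive, Negative, Negative, Negative, Negative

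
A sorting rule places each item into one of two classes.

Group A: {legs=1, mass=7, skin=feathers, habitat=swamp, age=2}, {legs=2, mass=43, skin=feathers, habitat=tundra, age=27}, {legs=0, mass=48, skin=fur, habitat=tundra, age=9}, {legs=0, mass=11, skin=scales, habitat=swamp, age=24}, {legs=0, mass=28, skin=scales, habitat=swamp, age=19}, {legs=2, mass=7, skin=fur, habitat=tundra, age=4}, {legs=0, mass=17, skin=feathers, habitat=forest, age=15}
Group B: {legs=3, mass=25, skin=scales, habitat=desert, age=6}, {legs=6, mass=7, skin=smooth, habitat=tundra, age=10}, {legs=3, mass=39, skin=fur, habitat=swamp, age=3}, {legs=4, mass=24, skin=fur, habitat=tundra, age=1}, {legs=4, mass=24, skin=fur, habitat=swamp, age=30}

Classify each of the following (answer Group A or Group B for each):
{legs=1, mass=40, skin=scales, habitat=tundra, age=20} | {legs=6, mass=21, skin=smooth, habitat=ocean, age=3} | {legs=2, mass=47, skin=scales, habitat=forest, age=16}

Group A, Group B, Group A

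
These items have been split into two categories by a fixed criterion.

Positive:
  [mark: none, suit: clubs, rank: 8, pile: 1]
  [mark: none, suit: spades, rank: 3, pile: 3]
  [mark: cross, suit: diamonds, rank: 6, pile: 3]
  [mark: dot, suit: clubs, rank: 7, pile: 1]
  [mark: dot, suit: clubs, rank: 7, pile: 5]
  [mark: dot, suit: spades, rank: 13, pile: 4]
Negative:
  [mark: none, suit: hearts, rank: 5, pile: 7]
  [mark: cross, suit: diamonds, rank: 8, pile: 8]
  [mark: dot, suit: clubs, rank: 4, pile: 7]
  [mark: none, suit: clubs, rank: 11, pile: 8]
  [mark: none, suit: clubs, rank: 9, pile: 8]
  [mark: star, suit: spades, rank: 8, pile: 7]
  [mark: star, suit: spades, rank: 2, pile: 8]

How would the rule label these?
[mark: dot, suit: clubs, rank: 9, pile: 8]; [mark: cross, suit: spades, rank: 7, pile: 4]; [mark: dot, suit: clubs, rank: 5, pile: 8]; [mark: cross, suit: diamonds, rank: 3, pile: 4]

The pattern is that an item is 'Positive' exactly when: pile ≤ 5.
[mark: dot, suit: clubs, rank: 9, pile: 8]: pile = 8, fails this test → Negative. [mark: cross, suit: spades, rank: 7, pile: 4]: pile = 4, matches → Positive. [mark: dot, suit: clubs, rank: 5, pile: 8]: pile = 8, fails this test → Negative. [mark: cross, suit: diamonds, rank: 3, pile: 4]: pile = 4, matches → Positive.

Negative, Positive, Negative, Positive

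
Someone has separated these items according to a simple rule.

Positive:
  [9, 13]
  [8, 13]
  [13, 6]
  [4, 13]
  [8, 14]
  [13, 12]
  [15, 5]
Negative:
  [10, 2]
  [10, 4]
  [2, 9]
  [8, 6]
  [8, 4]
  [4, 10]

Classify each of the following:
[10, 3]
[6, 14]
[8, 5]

Every 'Positive' example satisfies: sum ≥ 17. None of the 'Negative' examples do.
Negative: [10, 3], since 10+3 = 13. Positive: [6, 14], since 6+14 = 20. Negative: [8, 5], since 8+5 = 13.

Negative, Positive, Negative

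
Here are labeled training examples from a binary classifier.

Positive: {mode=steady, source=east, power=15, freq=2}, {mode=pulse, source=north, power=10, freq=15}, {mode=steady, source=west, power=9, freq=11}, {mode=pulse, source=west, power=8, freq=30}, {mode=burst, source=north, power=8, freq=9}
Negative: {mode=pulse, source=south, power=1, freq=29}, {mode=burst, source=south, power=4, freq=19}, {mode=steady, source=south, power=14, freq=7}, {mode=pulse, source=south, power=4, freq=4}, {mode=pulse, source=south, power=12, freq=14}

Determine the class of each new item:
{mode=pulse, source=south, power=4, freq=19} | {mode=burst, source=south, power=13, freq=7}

Negative, Negative

The classifier is using: source is not south.
{mode=pulse, source=south, power=4, freq=19}: Negative (source is south). {mode=burst, source=south, power=13, freq=7}: Negative (source is south).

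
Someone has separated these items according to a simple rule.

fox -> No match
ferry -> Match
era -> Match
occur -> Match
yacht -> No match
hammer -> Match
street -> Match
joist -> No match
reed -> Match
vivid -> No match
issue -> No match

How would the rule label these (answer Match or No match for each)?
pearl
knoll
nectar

Match, No match, Match

Comparing the two groups points to one rule — contains 'r'.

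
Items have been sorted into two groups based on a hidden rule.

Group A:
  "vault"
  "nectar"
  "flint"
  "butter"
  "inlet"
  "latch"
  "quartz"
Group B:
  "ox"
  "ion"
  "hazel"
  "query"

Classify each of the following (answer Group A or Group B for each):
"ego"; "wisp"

One predicate separates the groups cleanly: contains 't'.

Group B, Group B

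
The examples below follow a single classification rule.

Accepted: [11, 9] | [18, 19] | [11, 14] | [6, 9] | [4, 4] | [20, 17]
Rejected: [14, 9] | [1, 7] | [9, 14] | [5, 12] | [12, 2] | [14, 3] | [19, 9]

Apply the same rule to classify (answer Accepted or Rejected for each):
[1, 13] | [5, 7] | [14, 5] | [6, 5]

Rejected, Accepted, Rejected, Accepted

The distinguishing property — |first − second| ≤ 3 — holds for all the 'Accepted' cases and none of the 'Rejected' cases.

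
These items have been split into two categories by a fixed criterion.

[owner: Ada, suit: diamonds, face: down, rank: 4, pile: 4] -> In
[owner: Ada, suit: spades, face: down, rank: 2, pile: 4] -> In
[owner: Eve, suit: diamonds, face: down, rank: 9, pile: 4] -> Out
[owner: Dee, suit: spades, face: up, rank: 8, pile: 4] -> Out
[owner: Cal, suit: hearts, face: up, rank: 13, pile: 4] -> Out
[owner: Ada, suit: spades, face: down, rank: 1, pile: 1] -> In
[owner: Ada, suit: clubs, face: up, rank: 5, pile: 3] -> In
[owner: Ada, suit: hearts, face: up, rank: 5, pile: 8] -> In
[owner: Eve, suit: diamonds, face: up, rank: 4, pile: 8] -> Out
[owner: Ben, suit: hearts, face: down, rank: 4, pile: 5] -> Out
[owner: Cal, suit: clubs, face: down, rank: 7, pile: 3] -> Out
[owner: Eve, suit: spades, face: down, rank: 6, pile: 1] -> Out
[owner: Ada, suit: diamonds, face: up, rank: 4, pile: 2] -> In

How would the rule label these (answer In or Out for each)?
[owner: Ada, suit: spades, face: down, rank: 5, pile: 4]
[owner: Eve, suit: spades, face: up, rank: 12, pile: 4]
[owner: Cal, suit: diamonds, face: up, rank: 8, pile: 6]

All 'In' examples share one property — owner is Ada — and every 'Out' example lacks it.
[owner: Ada, suit: spades, face: down, rank: 5, pile: 4] → owner is Ada → In. [owner: Eve, suit: spades, face: up, rank: 12, pile: 4] → owner is Eve → Out. [owner: Cal, suit: diamonds, face: up, rank: 8, pile: 6] → owner is Cal → Out.

In, Out, Out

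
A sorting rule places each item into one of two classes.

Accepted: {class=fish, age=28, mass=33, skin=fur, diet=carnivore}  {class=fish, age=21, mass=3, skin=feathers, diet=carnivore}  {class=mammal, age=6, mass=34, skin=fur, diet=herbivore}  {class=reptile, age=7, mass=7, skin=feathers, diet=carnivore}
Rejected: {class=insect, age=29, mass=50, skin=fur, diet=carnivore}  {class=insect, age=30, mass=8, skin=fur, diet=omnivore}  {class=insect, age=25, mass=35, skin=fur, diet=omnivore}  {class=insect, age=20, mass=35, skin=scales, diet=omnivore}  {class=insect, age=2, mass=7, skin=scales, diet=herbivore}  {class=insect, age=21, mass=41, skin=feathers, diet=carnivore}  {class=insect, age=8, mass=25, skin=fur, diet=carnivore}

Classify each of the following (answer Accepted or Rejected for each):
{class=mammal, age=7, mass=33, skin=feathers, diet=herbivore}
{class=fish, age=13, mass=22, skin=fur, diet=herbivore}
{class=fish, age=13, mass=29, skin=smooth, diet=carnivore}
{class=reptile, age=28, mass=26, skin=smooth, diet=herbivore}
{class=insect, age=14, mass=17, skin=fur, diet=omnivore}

Accepted, Accepted, Accepted, Accepted, Rejected

The common property of the 'Accepted' items is: class is not insect. No 'Rejected' item has it.
{class=mammal, age=7, mass=33, skin=feathers, diet=herbivore}: Accepted (class is mammal).
{class=fish, age=13, mass=22, skin=fur, diet=herbivore}: Accepted (class is fish).
{class=fish, age=13, mass=29, skin=smooth, diet=carnivore}: Accepted (class is fish).
{class=reptile, age=28, mass=26, skin=smooth, diet=herbivore}: Accepted (class is reptile).
{class=insect, age=14, mass=17, skin=fur, diet=omnivore}: Rejected (class is insect).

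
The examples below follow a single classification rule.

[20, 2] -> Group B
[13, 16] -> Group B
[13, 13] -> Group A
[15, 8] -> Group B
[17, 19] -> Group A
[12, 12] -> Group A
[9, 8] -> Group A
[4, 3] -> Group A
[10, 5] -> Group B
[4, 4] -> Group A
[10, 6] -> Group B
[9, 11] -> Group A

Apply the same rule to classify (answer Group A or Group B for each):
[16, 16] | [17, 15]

Group A, Group A

The common property of the 'Group A' items is: |first − second| ≤ 2. No 'Group B' item has it.
[16, 16]: |16−16| = 0 — satisfies this, so Group A.
[17, 15]: |17−15| = 2 — satisfies this, so Group A.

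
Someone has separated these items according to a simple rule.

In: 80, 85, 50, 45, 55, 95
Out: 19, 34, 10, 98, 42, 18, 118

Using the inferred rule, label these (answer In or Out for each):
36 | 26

Rule: multiple of 5 AND at least 18. This holds for each 'In' example and fails for each 'Out' one.
36: Out (36 = 5·7 + 1, 36 ≥ 18). 26: Out (26 = 5·5 + 1, 26 ≥ 18).

Out, Out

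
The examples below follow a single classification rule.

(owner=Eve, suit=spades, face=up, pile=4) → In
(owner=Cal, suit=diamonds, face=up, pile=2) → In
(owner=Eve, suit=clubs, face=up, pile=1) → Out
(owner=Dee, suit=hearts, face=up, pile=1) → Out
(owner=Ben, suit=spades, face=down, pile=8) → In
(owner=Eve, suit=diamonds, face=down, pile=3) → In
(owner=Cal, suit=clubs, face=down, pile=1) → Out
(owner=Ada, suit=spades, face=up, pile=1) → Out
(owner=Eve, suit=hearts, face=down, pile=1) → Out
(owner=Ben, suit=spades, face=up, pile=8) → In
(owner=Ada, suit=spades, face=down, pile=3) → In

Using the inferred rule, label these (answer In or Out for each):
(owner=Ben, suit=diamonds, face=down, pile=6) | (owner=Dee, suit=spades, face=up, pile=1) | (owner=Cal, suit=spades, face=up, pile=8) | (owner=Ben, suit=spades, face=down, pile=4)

In, Out, In, In

A rule that fits every label: pile ≥ 2 — true of each 'In' example, false of each 'Out' one.
(owner=Ben, suit=diamonds, face=down, pile=6): In (pile = 6).
(owner=Dee, suit=spades, face=up, pile=1): Out (pile = 1).
(owner=Cal, suit=spades, face=up, pile=8): In (pile = 8).
(owner=Ben, suit=spades, face=down, pile=4): In (pile = 4).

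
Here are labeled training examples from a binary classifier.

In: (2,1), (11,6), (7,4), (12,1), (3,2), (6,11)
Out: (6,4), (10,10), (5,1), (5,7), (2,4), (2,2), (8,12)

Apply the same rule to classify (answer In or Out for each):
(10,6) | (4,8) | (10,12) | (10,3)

Out, Out, Out, In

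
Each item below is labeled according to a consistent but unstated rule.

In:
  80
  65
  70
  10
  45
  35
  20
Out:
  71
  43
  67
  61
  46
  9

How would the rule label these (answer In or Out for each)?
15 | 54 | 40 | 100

In, Out, In, In

One predicate separates the groups cleanly: multiple of 5.
15: In (15 = 5·3).
54: Out (54 = 5·10 + 4).
40: In (40 = 5·8).
100: In (100 = 5·20).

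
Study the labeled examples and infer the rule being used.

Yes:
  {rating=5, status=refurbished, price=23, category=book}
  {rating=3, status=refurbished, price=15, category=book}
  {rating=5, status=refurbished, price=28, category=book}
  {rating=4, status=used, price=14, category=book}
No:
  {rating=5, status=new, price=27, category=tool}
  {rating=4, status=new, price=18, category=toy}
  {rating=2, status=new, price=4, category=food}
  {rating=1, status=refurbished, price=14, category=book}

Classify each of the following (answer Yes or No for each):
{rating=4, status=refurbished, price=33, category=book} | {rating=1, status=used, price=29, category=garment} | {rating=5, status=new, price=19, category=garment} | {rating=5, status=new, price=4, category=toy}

Yes, No, No, No

The simplest hypothesis consistent with all the labels is: category is book AND rating ≥ 2.
{rating=4, status=refurbished, price=33, category=book}: Yes (category is book, rating = 4). {rating=1, status=used, price=29, category=garment}: No (category is garment, rating = 1). {rating=5, status=new, price=19, category=garment}: No (category is garment, rating = 5). {rating=5, status=new, price=4, category=toy}: No (category is toy, rating = 5).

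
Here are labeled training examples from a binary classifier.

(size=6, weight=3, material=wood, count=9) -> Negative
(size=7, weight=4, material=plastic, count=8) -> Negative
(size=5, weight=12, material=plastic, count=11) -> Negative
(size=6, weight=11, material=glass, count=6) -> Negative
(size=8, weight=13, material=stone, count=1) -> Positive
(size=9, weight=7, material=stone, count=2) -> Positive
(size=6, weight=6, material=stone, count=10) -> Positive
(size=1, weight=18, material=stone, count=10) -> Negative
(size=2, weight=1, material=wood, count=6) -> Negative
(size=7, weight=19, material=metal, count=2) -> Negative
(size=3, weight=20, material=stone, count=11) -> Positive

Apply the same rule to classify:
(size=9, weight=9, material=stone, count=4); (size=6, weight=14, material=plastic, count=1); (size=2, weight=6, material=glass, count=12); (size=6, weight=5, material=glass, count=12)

The classifier is using: material is stone AND size ≥ 2.
Positive: (size=9, weight=9, material=stone, count=4), since material is stone, size = 9.
Negative: (size=6, weight=14, material=plastic, count=1), since material is plastic, size = 6.
Negative: (size=2, weight=6, material=glass, count=12), since material is glass, size = 2.
Negative: (size=6, weight=5, material=glass, count=12), since material is glass, size = 6.

Positive, Negative, Negative, Negative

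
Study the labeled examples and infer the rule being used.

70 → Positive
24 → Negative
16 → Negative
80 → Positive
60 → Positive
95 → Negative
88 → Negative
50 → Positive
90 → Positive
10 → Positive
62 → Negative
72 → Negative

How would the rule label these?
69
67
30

Checking candidate rules against both groups, what survives is: multiple of 10.
Negative: 69, since 69 = 10·6 + 9. Negative: 67, since 67 = 10·6 + 7. Positive: 30, since 30 = 10·3.

Negative, Negative, Positive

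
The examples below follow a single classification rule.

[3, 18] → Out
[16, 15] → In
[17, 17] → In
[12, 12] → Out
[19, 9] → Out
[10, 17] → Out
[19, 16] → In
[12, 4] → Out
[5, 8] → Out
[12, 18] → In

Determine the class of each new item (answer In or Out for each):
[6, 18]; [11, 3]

Out, Out

A rule that fits every label: sum ≥ 30 — true of each 'In' example, false of each 'Out' one.
[6, 18]: Out (6+18 = 24).
[11, 3]: Out (11+3 = 14).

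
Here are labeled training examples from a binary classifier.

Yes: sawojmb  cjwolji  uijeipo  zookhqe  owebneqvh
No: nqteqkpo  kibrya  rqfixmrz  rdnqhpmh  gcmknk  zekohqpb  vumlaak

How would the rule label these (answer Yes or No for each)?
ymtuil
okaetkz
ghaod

Every 'Yes' example satisfies: odd length AND contains 'o'. None of the 'No' examples do.
ymtuil: No (length 6, no 'o'). okaetkz: Yes (length 7, has 'o'). ghaod: Yes (length 5, has 'o').

No, Yes, Yes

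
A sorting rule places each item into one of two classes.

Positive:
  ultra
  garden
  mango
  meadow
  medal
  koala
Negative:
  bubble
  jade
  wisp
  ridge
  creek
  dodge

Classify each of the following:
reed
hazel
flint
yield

Rule: length ≥ 5 AND contains 'a'. This holds for each 'Positive' example and fails for each 'Negative' one.
reed — length 4, no 'a', hence Negative. hazel — length 5, has 'a', hence Positive. flint — length 5, no 'a', hence Negative. yield — length 5, no 'a', hence Negative.

Negative, Positive, Negative, Negative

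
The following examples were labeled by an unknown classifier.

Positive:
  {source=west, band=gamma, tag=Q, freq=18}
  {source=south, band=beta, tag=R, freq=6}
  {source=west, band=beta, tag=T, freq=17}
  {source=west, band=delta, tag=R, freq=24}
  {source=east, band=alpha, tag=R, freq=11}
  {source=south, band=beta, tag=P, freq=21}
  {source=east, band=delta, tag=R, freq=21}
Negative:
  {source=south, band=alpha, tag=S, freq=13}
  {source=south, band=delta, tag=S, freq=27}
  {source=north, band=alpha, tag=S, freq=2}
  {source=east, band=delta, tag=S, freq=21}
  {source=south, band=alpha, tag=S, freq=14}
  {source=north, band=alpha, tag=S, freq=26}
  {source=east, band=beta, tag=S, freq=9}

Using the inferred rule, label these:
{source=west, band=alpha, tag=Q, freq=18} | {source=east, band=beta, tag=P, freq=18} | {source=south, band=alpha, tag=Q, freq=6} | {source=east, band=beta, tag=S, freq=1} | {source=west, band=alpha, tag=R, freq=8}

Positive, Positive, Positive, Negative, Positive

The rule appears to be: tag is not S.
{source=west, band=alpha, tag=Q, freq=18} — tag is Q, hence Positive.
{source=east, band=beta, tag=P, freq=18} — tag is P, hence Positive.
{source=south, band=alpha, tag=Q, freq=6} — tag is Q, hence Positive.
{source=east, band=beta, tag=S, freq=1} — tag is S, hence Negative.
{source=west, band=alpha, tag=R, freq=8} — tag is R, hence Positive.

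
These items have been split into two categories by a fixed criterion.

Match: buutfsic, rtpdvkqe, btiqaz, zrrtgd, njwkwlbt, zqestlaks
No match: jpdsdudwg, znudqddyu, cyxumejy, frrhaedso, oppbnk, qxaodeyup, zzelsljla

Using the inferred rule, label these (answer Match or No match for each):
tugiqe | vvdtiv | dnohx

Rule: contains 't'. This holds for each 'Match' example and fails for each 'No match' one.
Match: tugiqe, since has 't'. Match: vvdtiv, since has 't'. No match: dnohx, since no 't'.

Match, Match, No match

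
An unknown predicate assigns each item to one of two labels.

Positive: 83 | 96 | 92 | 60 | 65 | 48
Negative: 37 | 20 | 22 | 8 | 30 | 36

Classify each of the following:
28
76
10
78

Negative, Positive, Negative, Positive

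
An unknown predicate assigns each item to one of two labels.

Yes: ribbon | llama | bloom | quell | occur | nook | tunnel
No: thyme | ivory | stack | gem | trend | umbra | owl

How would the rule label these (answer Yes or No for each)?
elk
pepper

No, Yes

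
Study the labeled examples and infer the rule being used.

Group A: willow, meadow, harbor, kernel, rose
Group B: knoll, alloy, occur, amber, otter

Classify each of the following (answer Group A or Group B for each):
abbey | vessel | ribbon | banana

Group B, Group A, Group A, Group A

Comparing the two groups points to one rule — even length.
abbey: length 5, does not satisfy this → Group B. vessel: length 6, passes → Group A. ribbon: length 6, passes → Group A. banana: length 6, passes → Group A.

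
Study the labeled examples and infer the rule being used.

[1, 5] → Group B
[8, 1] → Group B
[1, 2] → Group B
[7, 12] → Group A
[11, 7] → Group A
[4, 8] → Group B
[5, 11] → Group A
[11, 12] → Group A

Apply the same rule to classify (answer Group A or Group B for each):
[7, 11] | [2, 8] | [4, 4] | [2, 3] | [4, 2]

The classifier is using: sum ≥ 16.
[7, 11]: 7+11 = 18, meets the rule → Group A. [2, 8]: 2+8 = 10, fails this test → Group B. [4, 4]: 4+4 = 8, fails this test → Group B. [2, 3]: 2+3 = 5, fails this test → Group B. [4, 2]: 4+2 = 6, fails this test → Group B.

Group A, Group B, Group B, Group B, Group B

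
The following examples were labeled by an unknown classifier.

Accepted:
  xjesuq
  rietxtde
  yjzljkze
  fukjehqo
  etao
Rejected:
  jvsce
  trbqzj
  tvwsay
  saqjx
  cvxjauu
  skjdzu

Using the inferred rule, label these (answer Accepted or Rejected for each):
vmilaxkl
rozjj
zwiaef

Rule: even length AND contains 'e'. This holds for each 'Accepted' example and fails for each 'Rejected' one.

Rejected, Rejected, Accepted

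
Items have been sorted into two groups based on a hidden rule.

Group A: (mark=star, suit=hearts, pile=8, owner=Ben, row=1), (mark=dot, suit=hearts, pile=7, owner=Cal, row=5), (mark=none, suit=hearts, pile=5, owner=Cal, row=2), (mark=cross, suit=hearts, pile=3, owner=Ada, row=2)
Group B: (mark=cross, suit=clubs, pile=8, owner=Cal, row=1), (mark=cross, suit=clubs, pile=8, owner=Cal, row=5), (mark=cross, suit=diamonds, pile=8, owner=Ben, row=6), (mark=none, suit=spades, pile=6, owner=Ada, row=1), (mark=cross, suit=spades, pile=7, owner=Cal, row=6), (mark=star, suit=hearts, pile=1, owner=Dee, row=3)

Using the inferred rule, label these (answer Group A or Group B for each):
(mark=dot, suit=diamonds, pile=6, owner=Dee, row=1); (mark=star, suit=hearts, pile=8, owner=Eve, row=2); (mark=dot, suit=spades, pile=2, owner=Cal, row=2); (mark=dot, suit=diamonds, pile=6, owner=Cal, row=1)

Group B, Group A, Group B, Group B

The simplest hypothesis consistent with all the labels is: suit is hearts AND pile ≥ 3.
(mark=dot, suit=diamonds, pile=6, owner=Dee, row=1): Group B (suit is diamonds, pile = 6). (mark=star, suit=hearts, pile=8, owner=Eve, row=2): Group A (suit is hearts, pile = 8). (mark=dot, suit=spades, pile=2, owner=Cal, row=2): Group B (suit is spades, pile = 2). (mark=dot, suit=diamonds, pile=6, owner=Cal, row=1): Group B (suit is diamonds, pile = 6).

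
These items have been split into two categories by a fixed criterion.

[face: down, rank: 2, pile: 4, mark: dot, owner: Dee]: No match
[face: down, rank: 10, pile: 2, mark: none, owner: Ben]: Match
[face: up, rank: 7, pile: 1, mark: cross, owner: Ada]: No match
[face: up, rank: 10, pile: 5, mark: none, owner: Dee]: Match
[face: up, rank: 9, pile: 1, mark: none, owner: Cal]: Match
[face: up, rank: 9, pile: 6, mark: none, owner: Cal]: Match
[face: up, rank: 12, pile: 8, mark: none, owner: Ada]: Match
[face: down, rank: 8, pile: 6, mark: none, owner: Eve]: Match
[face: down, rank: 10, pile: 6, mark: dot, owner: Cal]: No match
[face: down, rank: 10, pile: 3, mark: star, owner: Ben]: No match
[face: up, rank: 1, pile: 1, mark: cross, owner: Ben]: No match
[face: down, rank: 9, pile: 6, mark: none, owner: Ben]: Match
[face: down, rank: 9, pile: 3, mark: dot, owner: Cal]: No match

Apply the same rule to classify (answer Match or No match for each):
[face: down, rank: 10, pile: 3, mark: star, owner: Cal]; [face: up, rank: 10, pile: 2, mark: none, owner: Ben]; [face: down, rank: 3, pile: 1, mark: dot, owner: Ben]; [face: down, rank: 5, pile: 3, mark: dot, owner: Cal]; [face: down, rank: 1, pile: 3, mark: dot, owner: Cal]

No match, Match, No match, No match, No match

The common property of the 'Match' items is: mark is none. No 'No match' item has it.
[face: down, rank: 10, pile: 3, mark: star, owner: Cal] → mark is star → No match.
[face: up, rank: 10, pile: 2, mark: none, owner: Ben] → mark is none → Match.
[face: down, rank: 3, pile: 1, mark: dot, owner: Ben] → mark is dot → No match.
[face: down, rank: 5, pile: 3, mark: dot, owner: Cal] → mark is dot → No match.
[face: down, rank: 1, pile: 3, mark: dot, owner: Cal] → mark is dot → No match.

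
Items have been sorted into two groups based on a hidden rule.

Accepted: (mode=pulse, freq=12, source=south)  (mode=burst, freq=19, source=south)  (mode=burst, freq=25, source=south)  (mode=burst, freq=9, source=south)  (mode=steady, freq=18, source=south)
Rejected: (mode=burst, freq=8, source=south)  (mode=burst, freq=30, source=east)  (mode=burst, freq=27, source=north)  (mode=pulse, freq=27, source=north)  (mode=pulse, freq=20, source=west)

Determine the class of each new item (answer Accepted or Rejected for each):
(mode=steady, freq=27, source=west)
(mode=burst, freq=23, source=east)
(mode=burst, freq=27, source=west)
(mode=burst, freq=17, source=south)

The classifier is using: source is south AND freq ≥ 9.

Rejected, Rejected, Rejected, Accepted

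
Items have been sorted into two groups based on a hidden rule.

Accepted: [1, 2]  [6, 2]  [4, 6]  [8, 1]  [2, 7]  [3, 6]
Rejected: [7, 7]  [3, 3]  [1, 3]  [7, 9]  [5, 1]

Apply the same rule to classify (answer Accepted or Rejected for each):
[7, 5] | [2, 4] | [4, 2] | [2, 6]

Every 'Accepted' example satisfies: product is even. None of the 'Rejected' examples do.
[7, 5]: 7·5 = 35 — fails this test, so Rejected. [2, 4]: 2·4 = 8 — satisfies this, so Accepted. [4, 2]: 4·2 = 8 — satisfies this, so Accepted. [2, 6]: 2·6 = 12 — satisfies this, so Accepted.

Rejected, Accepted, Accepted, Accepted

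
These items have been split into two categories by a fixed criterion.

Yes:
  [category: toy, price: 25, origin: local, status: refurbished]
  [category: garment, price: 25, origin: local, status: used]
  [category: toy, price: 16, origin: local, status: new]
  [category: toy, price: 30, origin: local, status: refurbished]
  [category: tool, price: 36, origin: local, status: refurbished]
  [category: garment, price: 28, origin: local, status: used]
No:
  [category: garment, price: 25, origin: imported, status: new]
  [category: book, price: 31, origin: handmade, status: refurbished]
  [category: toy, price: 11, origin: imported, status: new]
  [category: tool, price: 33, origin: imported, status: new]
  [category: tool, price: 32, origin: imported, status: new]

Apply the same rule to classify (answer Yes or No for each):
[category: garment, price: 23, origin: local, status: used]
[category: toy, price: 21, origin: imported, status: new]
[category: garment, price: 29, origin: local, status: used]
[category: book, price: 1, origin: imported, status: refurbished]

Yes, No, Yes, No

The distinguishing property — origin is local — holds for all the 'Yes' cases and none of the 'No' cases.
[category: garment, price: 23, origin: local, status: used]: origin is local — fits, so Yes. [category: toy, price: 21, origin: imported, status: new]: origin is imported — doesn't match, so No. [category: garment, price: 29, origin: local, status: used]: origin is local — fits, so Yes. [category: book, price: 1, origin: imported, status: refurbished]: origin is imported — doesn't match, so No.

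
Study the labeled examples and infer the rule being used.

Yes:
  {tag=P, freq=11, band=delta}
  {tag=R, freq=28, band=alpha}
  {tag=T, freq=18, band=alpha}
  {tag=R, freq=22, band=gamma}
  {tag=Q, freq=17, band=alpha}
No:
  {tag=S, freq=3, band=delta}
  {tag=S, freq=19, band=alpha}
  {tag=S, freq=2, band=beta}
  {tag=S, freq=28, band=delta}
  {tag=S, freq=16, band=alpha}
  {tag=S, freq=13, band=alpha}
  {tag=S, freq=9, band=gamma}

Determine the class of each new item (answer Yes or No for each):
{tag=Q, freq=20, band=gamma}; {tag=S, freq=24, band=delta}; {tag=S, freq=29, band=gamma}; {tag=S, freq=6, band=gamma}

Yes, No, No, No

The simplest hypothesis consistent with all the labels is: tag is not S.
{tag=Q, freq=20, band=gamma}: Yes (tag is Q). {tag=S, freq=24, band=delta}: No (tag is S). {tag=S, freq=29, band=gamma}: No (tag is S). {tag=S, freq=6, band=gamma}: No (tag is S).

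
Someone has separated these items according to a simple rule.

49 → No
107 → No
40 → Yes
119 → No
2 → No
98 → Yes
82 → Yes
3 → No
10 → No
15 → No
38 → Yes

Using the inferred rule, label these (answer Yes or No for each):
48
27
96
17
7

A rule that fits every label: even AND at least 15 — true of each 'Yes' example, false of each 'No' one.
48: Yes (48 is even, 48 ≥ 15).
27: No (27 is odd, 27 ≥ 15).
96: Yes (96 is even, 96 ≥ 15).
17: No (17 is odd, 17 ≥ 15).
7: No (7 is odd, 7 < 15).

Yes, No, Yes, No, No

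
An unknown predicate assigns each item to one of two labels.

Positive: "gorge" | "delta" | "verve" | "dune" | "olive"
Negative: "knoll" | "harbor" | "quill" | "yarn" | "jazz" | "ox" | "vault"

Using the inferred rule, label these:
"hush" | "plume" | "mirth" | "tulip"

The pattern is that an item is 'Positive' exactly when: contains 'e'.
"hush": no 'e' — does not pass, so Negative.
"plume": has 'e' — has this property, so Positive.
"mirth": no 'e' — does not pass, so Negative.
"tulip": no 'e' — does not pass, so Negative.

Negative, Positive, Negative, Negative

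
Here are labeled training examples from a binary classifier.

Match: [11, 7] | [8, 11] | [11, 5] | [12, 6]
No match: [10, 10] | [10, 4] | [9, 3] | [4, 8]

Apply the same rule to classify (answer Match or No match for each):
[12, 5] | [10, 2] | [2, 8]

The rule appears to be: max ≥ 11.
Match: [12, 5], since max 12.
No match: [10, 2], since max 10.
No match: [2, 8], since max 8.

Match, No match, No match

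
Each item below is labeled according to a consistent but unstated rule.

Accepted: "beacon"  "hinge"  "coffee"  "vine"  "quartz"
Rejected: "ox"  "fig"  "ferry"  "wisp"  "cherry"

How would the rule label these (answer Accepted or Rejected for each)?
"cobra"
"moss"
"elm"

Accepted, Rejected, Rejected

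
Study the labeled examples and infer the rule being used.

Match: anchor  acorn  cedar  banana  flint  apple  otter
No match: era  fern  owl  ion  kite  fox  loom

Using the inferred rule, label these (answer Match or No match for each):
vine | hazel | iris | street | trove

All 'Match' examples share one property — length ≥ 5 — and every 'No match' example lacks it.
vine: No match (length 4). hazel: Match (length 5). iris: No match (length 4). street: Match (length 6). trove: Match (length 5).

No match, Match, No match, Match, Match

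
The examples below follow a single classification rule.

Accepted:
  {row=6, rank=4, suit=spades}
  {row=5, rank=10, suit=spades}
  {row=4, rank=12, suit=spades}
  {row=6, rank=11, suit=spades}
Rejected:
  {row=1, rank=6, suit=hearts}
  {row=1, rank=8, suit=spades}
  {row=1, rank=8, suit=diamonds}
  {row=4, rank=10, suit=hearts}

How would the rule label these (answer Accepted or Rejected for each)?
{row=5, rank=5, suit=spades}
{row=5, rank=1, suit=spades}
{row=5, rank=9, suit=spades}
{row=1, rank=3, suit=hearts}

Accepted, Accepted, Accepted, Rejected

The rule appears to be: suit is spades AND row ≥ 4.
{row=5, rank=5, suit=spades}: Accepted (suit is spades, row = 5).
{row=5, rank=1, suit=spades}: Accepted (suit is spades, row = 5).
{row=5, rank=9, suit=spades}: Accepted (suit is spades, row = 5).
{row=1, rank=3, suit=hearts}: Rejected (suit is hearts, row = 1).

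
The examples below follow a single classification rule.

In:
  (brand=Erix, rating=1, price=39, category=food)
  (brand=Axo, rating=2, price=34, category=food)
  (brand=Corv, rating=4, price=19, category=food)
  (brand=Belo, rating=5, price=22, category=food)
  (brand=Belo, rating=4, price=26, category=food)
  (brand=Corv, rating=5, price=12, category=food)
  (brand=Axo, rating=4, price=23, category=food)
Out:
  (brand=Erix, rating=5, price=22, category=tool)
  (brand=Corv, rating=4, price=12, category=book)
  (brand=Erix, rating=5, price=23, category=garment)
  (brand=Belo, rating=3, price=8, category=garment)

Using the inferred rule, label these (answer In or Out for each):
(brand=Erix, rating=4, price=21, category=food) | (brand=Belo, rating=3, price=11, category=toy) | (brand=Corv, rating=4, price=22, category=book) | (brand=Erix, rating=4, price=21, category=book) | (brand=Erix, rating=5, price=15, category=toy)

In, Out, Out, Out, Out

Every 'In' example satisfies: category is food. None of the 'Out' examples do.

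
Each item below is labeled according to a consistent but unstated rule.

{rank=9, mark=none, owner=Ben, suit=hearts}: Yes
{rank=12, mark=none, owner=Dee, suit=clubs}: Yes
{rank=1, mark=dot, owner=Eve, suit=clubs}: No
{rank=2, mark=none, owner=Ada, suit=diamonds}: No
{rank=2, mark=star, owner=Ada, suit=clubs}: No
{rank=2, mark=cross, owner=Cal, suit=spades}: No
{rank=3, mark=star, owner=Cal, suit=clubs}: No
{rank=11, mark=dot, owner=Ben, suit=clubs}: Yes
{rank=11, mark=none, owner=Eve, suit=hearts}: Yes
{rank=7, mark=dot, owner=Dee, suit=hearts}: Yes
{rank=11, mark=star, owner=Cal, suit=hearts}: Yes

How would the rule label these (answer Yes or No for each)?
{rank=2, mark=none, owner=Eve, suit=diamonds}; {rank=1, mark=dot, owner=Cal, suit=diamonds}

The pattern is that an item is 'Yes' exactly when: rank ≥ 7.
{rank=2, mark=none, owner=Eve, suit=diamonds}: rank = 2, does not satisfy this → No. {rank=1, mark=dot, owner=Cal, suit=diamonds}: rank = 1, does not satisfy this → No.

No, No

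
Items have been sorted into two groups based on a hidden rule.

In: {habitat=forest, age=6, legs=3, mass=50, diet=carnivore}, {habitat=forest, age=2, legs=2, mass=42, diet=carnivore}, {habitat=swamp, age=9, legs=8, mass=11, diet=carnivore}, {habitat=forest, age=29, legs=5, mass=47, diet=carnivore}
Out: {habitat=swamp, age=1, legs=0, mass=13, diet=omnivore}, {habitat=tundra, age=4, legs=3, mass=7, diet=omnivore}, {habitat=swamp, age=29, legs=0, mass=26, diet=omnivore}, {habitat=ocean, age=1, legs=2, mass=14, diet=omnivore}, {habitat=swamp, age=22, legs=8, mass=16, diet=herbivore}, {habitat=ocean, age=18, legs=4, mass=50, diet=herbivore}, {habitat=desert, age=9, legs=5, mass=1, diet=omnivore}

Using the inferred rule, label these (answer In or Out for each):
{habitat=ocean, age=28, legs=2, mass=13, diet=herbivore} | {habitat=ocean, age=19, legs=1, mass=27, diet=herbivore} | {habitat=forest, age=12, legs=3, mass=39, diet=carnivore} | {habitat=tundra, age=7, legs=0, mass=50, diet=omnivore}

Out, Out, In, Out

Checking candidate rules against both groups, what survives is: diet is carnivore.
{habitat=ocean, age=28, legs=2, mass=13, diet=herbivore}: diet is herbivore — does not satisfy this, so Out.
{habitat=ocean, age=19, legs=1, mass=27, diet=herbivore}: diet is herbivore — does not satisfy this, so Out.
{habitat=forest, age=12, legs=3, mass=39, diet=carnivore}: diet is carnivore — qualifies, so In.
{habitat=tundra, age=7, legs=0, mass=50, diet=omnivore}: diet is omnivore — does not satisfy this, so Out.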